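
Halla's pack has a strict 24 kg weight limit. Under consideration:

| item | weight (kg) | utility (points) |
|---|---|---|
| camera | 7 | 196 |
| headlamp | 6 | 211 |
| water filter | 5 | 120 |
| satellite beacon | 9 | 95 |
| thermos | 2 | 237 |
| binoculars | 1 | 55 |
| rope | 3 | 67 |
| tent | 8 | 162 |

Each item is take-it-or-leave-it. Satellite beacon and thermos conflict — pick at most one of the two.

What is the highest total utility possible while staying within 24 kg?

Ranking by ratio (utility/kg): thermos 118.50, binoculars 55.00, headlamp 35.17.
Camera + headlamp + water filter + thermos + binoculars + rope uses 24 of the 24 kg and totals 886.

886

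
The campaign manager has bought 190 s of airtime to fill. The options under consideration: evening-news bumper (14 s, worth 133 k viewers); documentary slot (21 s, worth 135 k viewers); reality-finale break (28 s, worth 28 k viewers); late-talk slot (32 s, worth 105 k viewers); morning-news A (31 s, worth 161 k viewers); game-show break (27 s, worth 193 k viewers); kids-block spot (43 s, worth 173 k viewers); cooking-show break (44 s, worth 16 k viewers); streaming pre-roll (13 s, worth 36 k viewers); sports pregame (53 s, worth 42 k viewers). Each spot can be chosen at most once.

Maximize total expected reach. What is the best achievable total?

936

By expected reach per s: evening-news bumper 9.50, game-show break 7.15, documentary slot 6.43 lead.
Best packing: evening-news bumper + documentary slot + late-talk slot + morning-news A + game-show break + kids-block spot + streaming pre-roll — 181 s, 936 total.
Every other selection either busts 190 s or fails to beat 936.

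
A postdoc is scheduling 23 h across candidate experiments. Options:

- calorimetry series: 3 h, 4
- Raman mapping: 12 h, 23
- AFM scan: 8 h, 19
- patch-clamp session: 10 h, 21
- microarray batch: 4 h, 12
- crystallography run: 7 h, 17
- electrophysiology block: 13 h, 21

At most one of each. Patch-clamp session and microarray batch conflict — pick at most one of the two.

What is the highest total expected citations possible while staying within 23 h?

52

Density check — microarray batch 3.00, crystallography run 2.43, AFM scan 2.38, patch-clamp session 2.10 are the best per h.
Best packing: Raman mapping + microarray batch + crystallography run — 23 h, 52 total.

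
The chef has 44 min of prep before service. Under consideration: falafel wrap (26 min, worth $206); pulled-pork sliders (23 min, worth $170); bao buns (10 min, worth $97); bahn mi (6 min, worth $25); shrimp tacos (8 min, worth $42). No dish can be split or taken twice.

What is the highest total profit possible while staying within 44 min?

345

Density check — bao buns 9.70, falafel wrap 7.92, pulled-pork sliders 7.39, shrimp tacos 5.25 are the best per min.
The ratio ordering already packs tightly: falafel wrap + bao buns + shrimp tacos, 44 min, 345.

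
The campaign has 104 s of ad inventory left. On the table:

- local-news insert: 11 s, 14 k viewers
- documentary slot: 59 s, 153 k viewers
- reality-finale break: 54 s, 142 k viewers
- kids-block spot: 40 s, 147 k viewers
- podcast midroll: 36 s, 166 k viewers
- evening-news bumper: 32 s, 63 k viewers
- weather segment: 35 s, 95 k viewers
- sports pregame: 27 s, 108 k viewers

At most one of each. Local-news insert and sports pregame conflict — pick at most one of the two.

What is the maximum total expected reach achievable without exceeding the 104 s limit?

Taking kids-block spot + podcast midroll + sports pregame: 103 s used, 421 in expected reach.

421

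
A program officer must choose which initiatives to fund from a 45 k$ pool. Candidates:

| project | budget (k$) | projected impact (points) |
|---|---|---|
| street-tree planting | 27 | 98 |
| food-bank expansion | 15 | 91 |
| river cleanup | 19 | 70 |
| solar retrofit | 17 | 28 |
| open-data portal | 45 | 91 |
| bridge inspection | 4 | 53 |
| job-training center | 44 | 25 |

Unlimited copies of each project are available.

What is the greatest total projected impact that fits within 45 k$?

583

By projected impact per k$: bridge inspection 13.25, food-bank expansion 6.07, river cleanup 3.68, street-tree planting 3.63 lead.
11×bridge inspection uses 44 of the 45 k$ and totals 583.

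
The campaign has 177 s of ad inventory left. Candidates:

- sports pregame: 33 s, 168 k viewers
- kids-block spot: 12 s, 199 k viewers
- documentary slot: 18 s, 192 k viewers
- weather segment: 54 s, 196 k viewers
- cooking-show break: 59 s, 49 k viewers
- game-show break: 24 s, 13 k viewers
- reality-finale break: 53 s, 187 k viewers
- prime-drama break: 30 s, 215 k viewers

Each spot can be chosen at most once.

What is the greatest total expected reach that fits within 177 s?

Density check — kids-block spot 16.58, documentary slot 10.67, prime-drama break 7.17 are the best per s.
The ratio heuristic lands on sports pregame + kids-block spot + documentary slot + weather segment + game-show break + prime-drama break (983) but leaves 6 s idle.
The 57 s tied up in sports pregame and game-show break is better spent on reality-finale break — total rises to 989 (167 s).

989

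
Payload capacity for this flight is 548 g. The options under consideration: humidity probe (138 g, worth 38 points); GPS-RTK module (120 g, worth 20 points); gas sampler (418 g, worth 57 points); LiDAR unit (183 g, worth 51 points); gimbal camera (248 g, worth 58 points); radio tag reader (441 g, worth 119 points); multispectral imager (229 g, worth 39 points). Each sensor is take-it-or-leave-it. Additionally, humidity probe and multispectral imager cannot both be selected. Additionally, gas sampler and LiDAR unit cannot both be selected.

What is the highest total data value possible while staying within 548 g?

119

Greedy by ratio would take humidity probe + GPS-RTK module + LiDAR unit: 441 g used, total 109.
Replace humidity probe and GPS-RTK module and LiDAR unit with radio tag reader: the trade gains 10 net, giving 119 at 441 g.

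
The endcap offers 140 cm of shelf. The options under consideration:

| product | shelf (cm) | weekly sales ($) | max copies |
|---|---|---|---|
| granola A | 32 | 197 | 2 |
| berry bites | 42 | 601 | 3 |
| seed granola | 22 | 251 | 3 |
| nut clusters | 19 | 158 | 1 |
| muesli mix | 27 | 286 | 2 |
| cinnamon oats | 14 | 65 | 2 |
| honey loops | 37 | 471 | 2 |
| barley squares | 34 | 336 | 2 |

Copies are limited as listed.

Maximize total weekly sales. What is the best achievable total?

1868

Ranking by ratio (weekly sales/cm): berry bites 14.31, honey loops 12.73, seed granola 11.41, muesli mix 10.59.
The ratio ordering already packs tightly: 3×berry bites + cinnamon oats, 140 cm, 1868.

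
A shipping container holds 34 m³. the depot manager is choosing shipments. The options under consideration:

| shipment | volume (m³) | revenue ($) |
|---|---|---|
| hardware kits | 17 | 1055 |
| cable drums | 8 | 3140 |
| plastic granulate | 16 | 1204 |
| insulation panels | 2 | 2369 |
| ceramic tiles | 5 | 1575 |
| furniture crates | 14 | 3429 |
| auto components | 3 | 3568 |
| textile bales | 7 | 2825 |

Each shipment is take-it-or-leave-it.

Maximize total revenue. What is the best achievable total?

15331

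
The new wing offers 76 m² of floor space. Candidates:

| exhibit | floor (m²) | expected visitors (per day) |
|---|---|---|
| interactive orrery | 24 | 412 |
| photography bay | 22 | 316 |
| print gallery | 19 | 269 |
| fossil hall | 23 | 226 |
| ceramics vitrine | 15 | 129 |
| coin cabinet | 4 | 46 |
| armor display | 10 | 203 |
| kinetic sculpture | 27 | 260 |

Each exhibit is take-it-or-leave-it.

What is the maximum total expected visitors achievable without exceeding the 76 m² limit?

Taking interactive orrery + photography bay + print gallery + armor display: 75 m² used, 1200 in expected visitors.
Runner-up interactive orrery + print gallery + fossil hall + armor display tops out at 1110.

1200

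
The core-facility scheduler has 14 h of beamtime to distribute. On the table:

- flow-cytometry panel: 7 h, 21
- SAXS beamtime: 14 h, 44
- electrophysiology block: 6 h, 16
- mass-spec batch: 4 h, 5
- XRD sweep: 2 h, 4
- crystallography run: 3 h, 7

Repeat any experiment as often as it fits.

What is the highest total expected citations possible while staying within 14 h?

44

Ranking by ratio (expected citations/h): SAXS beamtime 3.14, flow-cytometry panel 3.00, electrophysiology block 2.67, crystallography run 2.33.
Best packing: SAXS beamtime — 14 h, 44 total.
Nothing else within 14 h beats 44.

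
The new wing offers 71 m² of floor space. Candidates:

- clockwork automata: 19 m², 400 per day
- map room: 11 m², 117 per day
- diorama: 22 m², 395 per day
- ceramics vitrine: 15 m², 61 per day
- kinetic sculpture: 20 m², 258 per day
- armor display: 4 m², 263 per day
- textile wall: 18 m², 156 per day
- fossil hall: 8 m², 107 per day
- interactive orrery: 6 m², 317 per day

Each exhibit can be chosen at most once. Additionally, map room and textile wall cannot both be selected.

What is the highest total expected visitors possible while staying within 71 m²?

A density-first pass picks clockwork automata + map room + diorama + armor display + fossil hall + interactive orrery — 1599 at 70 m².
Replace map room and fossil hall with kinetic sculpture: the trade gains 34 net, giving 1633 at 71 m².
The closest alternative, clockwork automata + map room + diorama + armor display + fossil hall + interactive orrery, reaches only 1599.

1633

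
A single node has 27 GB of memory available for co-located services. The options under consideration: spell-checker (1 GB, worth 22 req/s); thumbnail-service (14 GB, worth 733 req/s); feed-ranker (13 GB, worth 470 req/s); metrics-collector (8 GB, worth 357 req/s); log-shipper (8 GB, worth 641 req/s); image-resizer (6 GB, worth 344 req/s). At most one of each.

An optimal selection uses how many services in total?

3

The maximum throughput within 27 GB is 1455.
feed-ranker + log-shipper + image-resizer hits 1455 at 27 GB.
Any selection reaching 1455 contains exactly 3 services.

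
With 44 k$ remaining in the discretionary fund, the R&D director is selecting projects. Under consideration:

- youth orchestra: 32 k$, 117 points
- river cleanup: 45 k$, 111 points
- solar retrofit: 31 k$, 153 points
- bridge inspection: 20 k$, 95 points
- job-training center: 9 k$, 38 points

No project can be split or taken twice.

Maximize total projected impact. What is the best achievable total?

191

Taking solar retrofit + job-training center: 40 k$ used, 191 in projected impact.
The closest alternative, youth orchestra + job-training center, reaches only 155.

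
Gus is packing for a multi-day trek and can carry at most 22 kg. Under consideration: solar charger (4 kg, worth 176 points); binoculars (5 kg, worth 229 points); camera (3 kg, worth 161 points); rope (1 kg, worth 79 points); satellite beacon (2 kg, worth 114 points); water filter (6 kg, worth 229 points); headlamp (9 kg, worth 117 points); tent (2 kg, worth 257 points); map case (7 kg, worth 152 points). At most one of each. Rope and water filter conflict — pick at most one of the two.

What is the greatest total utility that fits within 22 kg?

1166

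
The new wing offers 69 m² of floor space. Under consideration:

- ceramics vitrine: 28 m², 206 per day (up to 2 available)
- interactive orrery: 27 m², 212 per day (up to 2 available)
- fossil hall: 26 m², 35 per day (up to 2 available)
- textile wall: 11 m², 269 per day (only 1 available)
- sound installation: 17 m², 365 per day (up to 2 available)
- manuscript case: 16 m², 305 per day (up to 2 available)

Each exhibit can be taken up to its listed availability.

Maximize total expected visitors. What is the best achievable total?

Taking the top-ratio exhibits first gives textile wall + 2×sound installation + manuscript case for 1304 (61 m²).
Dropping textile wall frees 11 m²; slotting in manuscript case (16 m²) lifts the total to 1340 at 66 m².

1340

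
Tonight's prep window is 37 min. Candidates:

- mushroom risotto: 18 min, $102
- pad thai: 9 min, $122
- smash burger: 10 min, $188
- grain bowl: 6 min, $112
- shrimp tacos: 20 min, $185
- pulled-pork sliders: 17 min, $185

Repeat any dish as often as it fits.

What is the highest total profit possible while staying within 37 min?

676

By profit per min: smash burger 18.80, grain bowl 18.67, pad thai 13.56, pulled-pork sliders 10.88 lead.
3×smash burger + grain bowl uses 36 of the 37 min and totals 676.
No other feasible combination exceeds 676.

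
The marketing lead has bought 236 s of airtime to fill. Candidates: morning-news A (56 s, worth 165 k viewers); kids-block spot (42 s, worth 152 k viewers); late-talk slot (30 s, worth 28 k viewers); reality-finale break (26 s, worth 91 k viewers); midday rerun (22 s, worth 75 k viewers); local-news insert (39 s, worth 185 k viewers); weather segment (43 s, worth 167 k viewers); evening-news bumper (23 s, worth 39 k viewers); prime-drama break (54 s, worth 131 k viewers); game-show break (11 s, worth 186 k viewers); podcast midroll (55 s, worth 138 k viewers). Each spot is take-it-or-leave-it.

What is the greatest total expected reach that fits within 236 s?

Taking the top-ratio spots first gives kids-block spot + late-talk slot + reality-finale break + midday rerun + local-news insert + weather segment + evening-news bumper + game-show break for 923 (236 s).
The 56 s tied up in late-talk slot and reality-finale break is better spent on morning-news A — total rises to 969 (236 s).
That's the maximum — no swap from here does better than 969.

969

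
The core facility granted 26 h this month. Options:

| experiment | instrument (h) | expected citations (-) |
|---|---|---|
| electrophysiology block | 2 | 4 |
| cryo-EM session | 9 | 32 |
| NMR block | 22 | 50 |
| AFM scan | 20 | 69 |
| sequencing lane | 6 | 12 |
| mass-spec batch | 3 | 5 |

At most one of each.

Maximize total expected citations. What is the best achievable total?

81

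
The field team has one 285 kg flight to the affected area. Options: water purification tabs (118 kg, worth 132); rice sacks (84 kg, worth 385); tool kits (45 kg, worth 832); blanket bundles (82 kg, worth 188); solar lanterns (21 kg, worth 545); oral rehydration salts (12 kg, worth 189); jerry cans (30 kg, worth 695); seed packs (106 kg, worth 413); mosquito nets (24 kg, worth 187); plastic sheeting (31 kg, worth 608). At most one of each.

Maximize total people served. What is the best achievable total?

3469

By people served per kg: solar lanterns 25.95, jerry cans 23.17, plastic sheeting 19.61 lead.
The ratio heuristic lands on rice sacks + tool kits + solar lanterns + oral rehydration salts + jerry cans + mosquito nets + plastic sheeting (3441) but leaves 38 kg idle.
The 84 kg tied up in rice sacks is better spent on seed packs — total rises to 3469 (269 kg).
Nothing else within 285 kg beats 3469.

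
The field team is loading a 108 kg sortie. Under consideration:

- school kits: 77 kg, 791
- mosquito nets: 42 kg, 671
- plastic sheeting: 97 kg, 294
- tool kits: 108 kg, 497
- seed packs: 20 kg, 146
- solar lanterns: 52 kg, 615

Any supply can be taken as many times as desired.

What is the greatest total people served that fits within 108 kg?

1488

By people served per kg: mosquito nets 15.98, solar lanterns 11.83, school kits 10.27 lead.
2×mosquito nets + seed packs uses 104 of the 108 kg and totals 1488.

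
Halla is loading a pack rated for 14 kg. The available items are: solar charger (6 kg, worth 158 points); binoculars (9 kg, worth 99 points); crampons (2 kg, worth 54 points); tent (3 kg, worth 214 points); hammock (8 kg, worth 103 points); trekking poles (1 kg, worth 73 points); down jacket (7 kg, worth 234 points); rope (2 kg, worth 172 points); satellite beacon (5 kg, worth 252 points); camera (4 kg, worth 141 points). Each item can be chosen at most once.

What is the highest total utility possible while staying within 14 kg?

779

Greedy by ratio would take crampons + tent + trekking poles + rope + satellite beacon: 13 kg used, total 765.
The 3 kg tied up in crampons and trekking poles is better spent on camera — total rises to 779 (14 kg).
No other feasible combination exceeds 779.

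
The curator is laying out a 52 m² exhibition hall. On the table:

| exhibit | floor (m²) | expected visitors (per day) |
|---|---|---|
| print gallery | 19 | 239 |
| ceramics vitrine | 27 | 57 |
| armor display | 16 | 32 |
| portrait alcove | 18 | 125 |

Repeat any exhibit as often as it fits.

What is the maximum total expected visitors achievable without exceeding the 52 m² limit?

2×print gallery uses 38 of the 52 m² and totals 478.

478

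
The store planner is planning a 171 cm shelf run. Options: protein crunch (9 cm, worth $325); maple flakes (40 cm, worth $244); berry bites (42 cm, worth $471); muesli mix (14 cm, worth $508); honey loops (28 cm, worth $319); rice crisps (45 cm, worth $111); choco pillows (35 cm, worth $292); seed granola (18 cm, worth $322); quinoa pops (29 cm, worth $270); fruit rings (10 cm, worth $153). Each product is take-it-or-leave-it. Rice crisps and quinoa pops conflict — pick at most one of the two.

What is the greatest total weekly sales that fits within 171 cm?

Ranking by ratio (weekly sales/cm): muesli mix 36.29, protein crunch 36.11, seed granola 17.89, fruit rings 15.30.
A density-first pass picks protein crunch + berry bites + muesli mix + honey loops + seed granola + quinoa pops + fruit rings — 2368 at 150 cm.
Dropping quinoa pops frees 29 cm; slotting in choco pillows (35 cm) lifts the total to 2390 at 156 cm.

2390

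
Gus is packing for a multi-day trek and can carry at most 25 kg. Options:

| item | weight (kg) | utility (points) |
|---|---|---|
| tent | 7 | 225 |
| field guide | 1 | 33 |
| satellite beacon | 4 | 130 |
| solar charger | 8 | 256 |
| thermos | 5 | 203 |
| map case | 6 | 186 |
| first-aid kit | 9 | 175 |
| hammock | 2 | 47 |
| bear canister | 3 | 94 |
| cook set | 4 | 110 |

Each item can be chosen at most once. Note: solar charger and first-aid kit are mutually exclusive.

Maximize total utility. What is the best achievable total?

Density check — thermos 40.60, field guide 33.00, satellite beacon 32.50 are the best per kg.
Taking tent + field guide + satellite beacon + solar charger + thermos: 25 kg used, 847 in utility.
Nothing else feasible within 25 kg beats 847.

847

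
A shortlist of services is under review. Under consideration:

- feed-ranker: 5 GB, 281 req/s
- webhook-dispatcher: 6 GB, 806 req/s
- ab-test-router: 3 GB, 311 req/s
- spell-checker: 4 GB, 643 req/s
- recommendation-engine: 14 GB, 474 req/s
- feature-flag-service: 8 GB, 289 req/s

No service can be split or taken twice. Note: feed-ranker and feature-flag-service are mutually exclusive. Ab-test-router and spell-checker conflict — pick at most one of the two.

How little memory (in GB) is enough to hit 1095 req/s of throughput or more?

Need the lightest bundle worth ≥ 1095.
webhook-dispatcher + ab-test-router: 1117 throughput at 9 GB.
Any bundle with less than 9 GB falls short of 1095.

9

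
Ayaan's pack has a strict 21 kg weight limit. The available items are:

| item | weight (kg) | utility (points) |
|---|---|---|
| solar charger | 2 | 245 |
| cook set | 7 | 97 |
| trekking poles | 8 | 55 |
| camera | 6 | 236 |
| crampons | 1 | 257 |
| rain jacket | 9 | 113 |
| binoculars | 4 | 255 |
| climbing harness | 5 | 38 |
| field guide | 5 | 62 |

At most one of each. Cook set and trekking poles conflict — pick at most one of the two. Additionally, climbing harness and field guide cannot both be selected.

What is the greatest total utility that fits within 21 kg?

Solar charger + cook set + camera + crampons + binoculars uses 20 of the 21 kg and totals 1090.

1090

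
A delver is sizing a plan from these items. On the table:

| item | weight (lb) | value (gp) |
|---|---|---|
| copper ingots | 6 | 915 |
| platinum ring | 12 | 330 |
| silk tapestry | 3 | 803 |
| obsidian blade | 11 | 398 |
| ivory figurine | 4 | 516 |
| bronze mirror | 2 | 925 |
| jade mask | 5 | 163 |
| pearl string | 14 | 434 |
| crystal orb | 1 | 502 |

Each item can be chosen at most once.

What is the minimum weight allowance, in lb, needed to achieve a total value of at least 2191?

6

Need the lightest bundle worth ≥ 2191.
Taking silk tapestry + bronze mirror + crystal orb gives 2230 (≥ 2191) for 6 lb.
No combination under 6 lb hits 2191.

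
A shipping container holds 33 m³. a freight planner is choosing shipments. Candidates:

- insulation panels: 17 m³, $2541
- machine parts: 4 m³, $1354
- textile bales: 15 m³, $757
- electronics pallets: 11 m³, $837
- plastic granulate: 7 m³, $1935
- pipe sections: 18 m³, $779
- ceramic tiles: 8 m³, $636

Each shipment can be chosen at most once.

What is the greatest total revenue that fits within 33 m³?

5830

Ranking by ratio (revenue/m³): machine parts 338.50, plastic granulate 276.43, insulation panels 149.47, ceramic tiles 79.50.
The ratio ordering already packs tightly: insulation panels + machine parts + plastic granulate, 28 m³, 5830.
No other feasible combination exceeds 5830.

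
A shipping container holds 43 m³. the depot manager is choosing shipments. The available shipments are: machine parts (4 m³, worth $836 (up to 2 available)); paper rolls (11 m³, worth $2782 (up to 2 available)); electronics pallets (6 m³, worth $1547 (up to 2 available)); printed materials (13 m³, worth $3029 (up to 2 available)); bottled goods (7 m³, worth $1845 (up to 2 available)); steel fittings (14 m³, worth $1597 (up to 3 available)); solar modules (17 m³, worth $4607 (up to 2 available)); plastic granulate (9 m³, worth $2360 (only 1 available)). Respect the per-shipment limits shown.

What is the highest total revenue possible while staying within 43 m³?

11574

A density-first pass picks bottled goods + 2×solar modules — 11059 at 41 m³.
Replace bottled goods with plastic granulate: the trade gains 515 net, giving 11574 at 43 m³.
Every other selection either busts 43 m³ or exceeds an availability limit or fails to beat 11574.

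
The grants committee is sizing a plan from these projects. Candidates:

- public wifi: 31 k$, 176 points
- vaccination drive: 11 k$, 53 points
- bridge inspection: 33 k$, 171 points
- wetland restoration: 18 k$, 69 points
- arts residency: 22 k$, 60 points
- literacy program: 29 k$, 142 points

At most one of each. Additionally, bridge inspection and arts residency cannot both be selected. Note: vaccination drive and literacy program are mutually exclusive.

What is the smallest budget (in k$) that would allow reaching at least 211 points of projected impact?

Look for the lowest-budget combination reaching 211.
public wifi + vaccination drive reaches 229 using 42 k$.
No combination under 42 k$ hits 211.

42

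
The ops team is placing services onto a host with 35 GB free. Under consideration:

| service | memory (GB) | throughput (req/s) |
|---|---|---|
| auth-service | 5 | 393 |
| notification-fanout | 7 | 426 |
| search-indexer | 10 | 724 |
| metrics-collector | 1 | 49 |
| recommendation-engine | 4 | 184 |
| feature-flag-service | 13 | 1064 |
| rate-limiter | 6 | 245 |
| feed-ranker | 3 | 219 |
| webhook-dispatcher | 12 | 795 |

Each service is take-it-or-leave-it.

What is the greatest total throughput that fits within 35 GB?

2607

Filling by ratio: auth-service + search-indexer + metrics-collector + feature-flag-service + feed-ranker for 2449, with 3 GB left unused.
Replace metrics-collector and feed-ranker with notification-fanout: the trade gains 158 net, giving 2607 at 35 GB.
Next best is auth-service + search-indexer + recommendation-engine + feature-flag-service + feed-ranker at 2584 (35 GB) — short by 23.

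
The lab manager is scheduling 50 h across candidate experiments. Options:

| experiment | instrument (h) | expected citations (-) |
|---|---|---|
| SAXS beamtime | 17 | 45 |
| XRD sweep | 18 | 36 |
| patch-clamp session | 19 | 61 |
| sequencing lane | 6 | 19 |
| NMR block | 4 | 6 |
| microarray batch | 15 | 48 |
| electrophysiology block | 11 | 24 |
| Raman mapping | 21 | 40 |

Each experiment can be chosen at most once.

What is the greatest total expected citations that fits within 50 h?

The ratio heuristic lands on patch-clamp session + sequencing lane + NMR block + microarray batch (134) but leaves 6 h idle.
Dropping sequencing lane frees 6 h; slotting in electrophysiology block (11 h) lifts the total to 139 at 49 h.

139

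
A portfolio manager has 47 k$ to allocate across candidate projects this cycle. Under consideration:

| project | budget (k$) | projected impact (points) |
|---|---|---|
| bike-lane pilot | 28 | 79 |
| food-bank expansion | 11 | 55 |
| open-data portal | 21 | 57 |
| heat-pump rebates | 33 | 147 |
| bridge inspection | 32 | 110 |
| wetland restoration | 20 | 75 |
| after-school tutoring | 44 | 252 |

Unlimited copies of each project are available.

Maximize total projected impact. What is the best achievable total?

252

Taking after-school tutoring: 44 k$ used, 252 in projected impact.
No other feasible combination exceeds 252.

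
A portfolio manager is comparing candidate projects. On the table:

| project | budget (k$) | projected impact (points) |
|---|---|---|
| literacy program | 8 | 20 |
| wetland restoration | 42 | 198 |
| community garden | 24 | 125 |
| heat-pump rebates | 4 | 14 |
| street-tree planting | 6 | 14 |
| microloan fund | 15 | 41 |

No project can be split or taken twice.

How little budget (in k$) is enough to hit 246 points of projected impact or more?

Need the lightest bundle worth ≥ 246.
literacy program + wetland restoration + heat-pump rebates + street-tree planting reaches 246 using 60 k$.
No combination under 60 k$ hits 246.

60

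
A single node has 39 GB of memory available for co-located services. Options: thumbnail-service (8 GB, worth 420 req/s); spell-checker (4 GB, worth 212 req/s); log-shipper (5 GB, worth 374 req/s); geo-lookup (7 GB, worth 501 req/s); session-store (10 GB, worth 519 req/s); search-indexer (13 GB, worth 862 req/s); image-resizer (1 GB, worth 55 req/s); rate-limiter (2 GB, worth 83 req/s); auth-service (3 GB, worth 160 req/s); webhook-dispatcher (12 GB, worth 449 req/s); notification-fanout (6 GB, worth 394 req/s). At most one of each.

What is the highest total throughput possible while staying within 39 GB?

2558

By throughput per GB: log-shipper 74.80, geo-lookup 71.57, search-indexer 66.31 lead.
The ratio ordering already packs tightly: spell-checker + log-shipper + geo-lookup + search-indexer + image-resizer + auth-service + notification-fanout, 39 GB, 2558.
No other feasible combination exceeds 2558.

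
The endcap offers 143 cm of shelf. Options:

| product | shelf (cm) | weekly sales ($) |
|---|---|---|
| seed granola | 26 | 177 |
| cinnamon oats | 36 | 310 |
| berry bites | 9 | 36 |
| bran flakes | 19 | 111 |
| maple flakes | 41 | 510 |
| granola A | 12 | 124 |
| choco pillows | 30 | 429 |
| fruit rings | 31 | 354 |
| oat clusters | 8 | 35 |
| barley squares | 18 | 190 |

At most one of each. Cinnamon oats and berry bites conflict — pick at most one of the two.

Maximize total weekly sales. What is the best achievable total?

1643

Filling by ratio: maple flakes + granola A + choco pillows + fruit rings + oat clusters + barley squares for 1642, with 3 cm left unused.
Replace oat clusters with berry bites: the trade gains 1 net, giving 1643 at 141 cm.
Nothing else feasible within 143 cm beats 1643.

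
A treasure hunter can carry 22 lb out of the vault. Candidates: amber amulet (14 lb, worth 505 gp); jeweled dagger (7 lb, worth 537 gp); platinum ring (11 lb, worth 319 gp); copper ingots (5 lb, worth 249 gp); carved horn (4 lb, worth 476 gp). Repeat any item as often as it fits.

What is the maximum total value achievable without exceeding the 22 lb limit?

2380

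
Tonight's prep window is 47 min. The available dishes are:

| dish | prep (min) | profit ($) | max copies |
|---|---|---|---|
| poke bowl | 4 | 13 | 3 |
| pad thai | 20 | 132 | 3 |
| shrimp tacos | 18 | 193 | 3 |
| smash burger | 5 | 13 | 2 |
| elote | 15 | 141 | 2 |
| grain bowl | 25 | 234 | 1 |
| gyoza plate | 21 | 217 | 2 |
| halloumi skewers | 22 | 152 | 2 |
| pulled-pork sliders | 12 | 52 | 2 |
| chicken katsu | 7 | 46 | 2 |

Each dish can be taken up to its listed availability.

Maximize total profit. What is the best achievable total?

456

By profit per min: shrimp tacos 10.72, gyoza plate 10.33, elote 9.40 lead.
Taking the top-ratio dishes first gives poke bowl + 2×shrimp tacos + chicken katsu for 445 (47 min).
Replace poke bowl and shrimp tacos with gyoza plate: the trade gains 11 net, giving 456 at 46 min.
That's the maximum — no swap from here does better than 456.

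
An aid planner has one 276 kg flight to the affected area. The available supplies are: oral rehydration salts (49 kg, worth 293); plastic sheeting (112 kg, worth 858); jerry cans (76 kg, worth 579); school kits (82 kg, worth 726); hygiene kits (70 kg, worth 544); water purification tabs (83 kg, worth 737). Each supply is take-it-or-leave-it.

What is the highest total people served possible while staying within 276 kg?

2174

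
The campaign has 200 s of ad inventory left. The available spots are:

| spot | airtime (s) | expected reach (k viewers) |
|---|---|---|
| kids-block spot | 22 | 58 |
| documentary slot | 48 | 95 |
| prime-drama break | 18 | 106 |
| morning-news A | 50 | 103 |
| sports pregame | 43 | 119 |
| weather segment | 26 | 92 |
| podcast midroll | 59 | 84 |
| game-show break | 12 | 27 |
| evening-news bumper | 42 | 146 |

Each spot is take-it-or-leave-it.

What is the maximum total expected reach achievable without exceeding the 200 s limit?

Ranking by ratio (expected reach/s): prime-drama break 5.89, weather segment 3.54, evening-news bumper 3.48, sports pregame 2.77.
Filling by ratio: kids-block spot + prime-drama break + sports pregame + weather segment + game-show break + evening-news bumper for 548, with 37 s left unused.
Replace game-show break with documentary slot: the trade gains 68 net, giving 616 at 199 s.
Runner-up prime-drama break + morning-news A + sports pregame + weather segment + game-show break + evening-news bumper tops out at 593.

616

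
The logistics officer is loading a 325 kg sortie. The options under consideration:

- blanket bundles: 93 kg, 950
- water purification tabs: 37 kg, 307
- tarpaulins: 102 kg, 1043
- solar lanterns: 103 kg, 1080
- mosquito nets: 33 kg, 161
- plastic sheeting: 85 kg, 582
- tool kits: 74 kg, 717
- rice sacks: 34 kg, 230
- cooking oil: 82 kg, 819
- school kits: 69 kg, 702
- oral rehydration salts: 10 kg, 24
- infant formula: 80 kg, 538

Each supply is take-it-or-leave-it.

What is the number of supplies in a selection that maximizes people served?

4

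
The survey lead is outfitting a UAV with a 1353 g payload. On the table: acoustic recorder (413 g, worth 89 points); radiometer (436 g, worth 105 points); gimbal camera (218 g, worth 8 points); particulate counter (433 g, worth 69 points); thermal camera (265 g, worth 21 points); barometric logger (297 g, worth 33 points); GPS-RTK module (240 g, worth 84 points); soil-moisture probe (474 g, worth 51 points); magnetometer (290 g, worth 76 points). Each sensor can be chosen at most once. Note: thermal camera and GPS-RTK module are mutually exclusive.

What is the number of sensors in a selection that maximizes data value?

4

The maximum data value within 1353 g is 298.
One optimal bundle: radiometer + barometric logger + GPS-RTK module + magnetometer (1263 g).
Any selection reaching 298 contains exactly 4 sensors.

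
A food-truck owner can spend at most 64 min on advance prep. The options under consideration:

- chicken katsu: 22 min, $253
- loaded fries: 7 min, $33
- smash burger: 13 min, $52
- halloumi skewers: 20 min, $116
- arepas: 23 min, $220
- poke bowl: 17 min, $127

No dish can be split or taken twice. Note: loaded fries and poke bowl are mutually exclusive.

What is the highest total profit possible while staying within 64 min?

600

Best packing: chicken katsu + arepas + poke bowl — 62 min, 600 total.
No other feasible combination exceeds 600.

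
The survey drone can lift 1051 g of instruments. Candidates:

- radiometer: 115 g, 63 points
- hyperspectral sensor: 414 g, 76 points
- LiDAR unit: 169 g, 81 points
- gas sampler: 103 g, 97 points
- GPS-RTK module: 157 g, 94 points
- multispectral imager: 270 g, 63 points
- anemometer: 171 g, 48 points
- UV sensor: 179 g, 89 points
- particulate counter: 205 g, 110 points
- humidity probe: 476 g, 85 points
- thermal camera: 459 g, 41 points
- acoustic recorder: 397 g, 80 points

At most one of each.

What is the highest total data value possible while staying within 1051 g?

By data value per g: gas sampler 0.94, GPS-RTK module 0.60, radiometer 0.55 lead.
Best packing: radiometer + LiDAR unit + gas sampler + GPS-RTK module + UV sensor + particulate counter — 928 g, 534 total.
The closest alternative, LiDAR unit + gas sampler + GPS-RTK module + anemometer + UV sensor + particulate counter, reaches only 519.

534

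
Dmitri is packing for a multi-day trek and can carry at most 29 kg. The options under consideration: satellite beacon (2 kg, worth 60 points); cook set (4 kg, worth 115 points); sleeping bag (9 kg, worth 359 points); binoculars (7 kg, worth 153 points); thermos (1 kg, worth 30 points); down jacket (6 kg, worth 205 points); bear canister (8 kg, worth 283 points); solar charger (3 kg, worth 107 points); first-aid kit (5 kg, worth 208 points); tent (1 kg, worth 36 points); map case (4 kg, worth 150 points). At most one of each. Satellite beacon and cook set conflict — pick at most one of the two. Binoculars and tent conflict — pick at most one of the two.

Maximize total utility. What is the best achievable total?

1107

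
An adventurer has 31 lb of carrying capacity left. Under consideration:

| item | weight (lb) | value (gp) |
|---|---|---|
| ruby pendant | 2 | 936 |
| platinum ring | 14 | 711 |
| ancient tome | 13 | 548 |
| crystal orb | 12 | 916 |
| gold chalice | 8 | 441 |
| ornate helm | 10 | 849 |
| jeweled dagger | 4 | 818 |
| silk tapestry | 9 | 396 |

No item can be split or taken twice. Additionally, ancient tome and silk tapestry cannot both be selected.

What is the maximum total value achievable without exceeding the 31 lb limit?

The ratio ordering already packs tightly: ruby pendant + crystal orb + ornate helm + jeweled dagger, 28 lb, 3519.
The spare 3 lb is too small for any remaining item, and no feasible exchange beats 3519.

3519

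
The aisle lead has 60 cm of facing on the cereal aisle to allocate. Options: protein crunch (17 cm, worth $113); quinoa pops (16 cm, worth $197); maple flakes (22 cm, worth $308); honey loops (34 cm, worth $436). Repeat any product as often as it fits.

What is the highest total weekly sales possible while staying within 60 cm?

The ratio ordering already packs tightly: quinoa pops + 2×maple flakes, 60 cm, 813.
That's the maximum — no swap from here does better than 813.

813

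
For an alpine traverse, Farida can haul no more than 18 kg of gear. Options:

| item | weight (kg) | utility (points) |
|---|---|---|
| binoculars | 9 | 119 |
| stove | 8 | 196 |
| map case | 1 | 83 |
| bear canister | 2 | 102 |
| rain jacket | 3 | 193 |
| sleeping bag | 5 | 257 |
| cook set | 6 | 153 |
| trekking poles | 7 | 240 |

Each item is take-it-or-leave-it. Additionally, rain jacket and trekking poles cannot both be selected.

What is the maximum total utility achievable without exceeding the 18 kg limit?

Ranking by ratio (utility/kg): map case 83.00, rain jacket 64.33, sleeping bag 51.40, bear canister 51.00.
Map case + bear canister + rain jacket + sleeping bag + cook set uses 17 of the 18 kg and totals 788.
An exhaustive check of the 256 subsets confirms 788.

788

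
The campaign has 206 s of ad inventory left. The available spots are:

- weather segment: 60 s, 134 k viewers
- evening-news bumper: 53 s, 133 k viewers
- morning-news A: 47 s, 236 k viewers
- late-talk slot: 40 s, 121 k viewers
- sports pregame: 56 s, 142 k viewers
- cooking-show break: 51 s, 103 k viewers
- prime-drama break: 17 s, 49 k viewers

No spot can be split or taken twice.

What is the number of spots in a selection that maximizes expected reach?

4

The maximum expected reach within 206 s is 633.
weather segment + morning-news A + late-talk slot + sports pregame hits 633 at 203 s.
All optima have 4 spots.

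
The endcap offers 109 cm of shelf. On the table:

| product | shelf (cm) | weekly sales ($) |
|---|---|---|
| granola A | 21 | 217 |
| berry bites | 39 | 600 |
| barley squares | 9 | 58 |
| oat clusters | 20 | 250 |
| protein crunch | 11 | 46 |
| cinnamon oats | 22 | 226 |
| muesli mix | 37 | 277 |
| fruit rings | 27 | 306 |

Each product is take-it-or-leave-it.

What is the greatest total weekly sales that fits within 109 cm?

1382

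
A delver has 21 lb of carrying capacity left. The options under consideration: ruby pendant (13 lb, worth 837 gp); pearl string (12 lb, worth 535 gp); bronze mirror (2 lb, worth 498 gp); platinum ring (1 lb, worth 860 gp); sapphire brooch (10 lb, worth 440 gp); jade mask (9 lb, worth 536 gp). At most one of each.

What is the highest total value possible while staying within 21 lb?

Ruby pendant + bronze mirror + platinum ring uses 16 of the 21 lb and totals 2195.
The closest alternative, bronze mirror + platinum ring + jade mask, reaches only 1894.

2195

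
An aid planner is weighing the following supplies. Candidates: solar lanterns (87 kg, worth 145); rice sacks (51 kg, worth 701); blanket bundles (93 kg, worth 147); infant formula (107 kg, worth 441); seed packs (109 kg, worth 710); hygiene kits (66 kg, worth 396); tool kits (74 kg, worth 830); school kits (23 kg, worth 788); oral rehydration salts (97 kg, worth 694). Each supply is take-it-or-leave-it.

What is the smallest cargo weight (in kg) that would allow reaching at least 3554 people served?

354

Look for the lowest-cargo combination reaching 3554.
Taking rice sacks + seed packs + tool kits + school kits + oral rehydration salts gives 3723 (≥ 3554) for 354 kg.
Below 354 kg the best achievable stays under 3554.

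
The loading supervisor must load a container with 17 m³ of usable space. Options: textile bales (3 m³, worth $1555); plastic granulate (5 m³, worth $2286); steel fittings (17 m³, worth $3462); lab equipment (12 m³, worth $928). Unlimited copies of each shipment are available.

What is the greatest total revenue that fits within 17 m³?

8506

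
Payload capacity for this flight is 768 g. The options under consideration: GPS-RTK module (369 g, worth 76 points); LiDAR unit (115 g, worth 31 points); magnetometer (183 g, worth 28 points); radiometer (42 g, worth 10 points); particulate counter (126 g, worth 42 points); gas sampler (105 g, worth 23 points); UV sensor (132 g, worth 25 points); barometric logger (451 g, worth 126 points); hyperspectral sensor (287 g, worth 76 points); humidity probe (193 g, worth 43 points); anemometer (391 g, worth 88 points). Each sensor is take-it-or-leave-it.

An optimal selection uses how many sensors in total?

Best achievable data value is 209.
One optimal bundle: LiDAR unit + radiometer + particulate counter + barometric logger (734 g).
All optima have 4 sensors.

4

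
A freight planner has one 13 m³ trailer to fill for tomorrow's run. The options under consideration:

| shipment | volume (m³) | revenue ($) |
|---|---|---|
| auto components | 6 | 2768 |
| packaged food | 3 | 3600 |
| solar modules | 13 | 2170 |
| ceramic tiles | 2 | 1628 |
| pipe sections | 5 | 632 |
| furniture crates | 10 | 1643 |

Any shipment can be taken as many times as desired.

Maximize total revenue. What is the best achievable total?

4×packaged food uses 12 of the 13 m³ and totals 14400.
No other feasible combination exceeds 14400.

14400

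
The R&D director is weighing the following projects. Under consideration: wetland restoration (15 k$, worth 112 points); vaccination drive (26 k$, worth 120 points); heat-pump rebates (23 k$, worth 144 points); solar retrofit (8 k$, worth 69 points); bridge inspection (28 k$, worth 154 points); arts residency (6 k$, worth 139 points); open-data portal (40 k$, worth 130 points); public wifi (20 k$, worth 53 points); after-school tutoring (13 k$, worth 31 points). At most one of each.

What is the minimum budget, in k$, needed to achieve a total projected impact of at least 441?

52

Minimise k$ subject to total projected impact ≥ 441.
Taking wetland restoration + heat-pump rebates + solar retrofit + arts residency gives 464 (≥ 441) for 52 k$.
No combination under 52 k$ hits 441.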